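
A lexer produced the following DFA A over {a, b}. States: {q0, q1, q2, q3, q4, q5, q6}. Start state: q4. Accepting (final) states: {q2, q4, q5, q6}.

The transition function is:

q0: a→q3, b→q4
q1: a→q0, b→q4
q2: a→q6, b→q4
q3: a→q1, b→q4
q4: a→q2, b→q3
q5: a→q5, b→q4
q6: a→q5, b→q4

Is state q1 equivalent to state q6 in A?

Every state is reachable, so we keep all 7.
P0 = {q2,q4,q5,q6} | {q0,q1,q3}.
Refine {q2,q4,q5,q6} on symbol b: members go to different blocks, giving {q2,q5,q6} and {q4}.
The partition is now stable with 3 blocks: {q2,q5,q6} | {q0,q1,q3} | {q4}.
q1 and q6 end up in different blocks, so they are distinguishable. For instance, the string 'ε' is accepted from only q6.

No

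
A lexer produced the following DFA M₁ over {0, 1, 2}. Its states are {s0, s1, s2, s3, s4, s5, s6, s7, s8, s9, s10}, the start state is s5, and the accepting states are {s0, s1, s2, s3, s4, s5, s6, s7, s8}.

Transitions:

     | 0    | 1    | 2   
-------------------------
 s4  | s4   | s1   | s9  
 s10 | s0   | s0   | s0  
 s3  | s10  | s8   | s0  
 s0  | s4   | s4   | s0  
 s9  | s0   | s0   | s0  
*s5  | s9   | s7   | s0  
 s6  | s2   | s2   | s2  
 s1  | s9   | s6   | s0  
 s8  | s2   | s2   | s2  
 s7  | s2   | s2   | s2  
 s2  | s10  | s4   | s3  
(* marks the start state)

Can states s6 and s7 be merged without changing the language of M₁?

Yes

All states are reachable from the start state.
Initial partition by acceptance: {s0,s1,s2,s3,s4,s5,s6,s7,s8} | {s9,s10}.
On input 0, block {s0,s1,s2,s3,s4,s5,s6,s7,s8} splits into {s0,s4,s6,s7,s8} and {s1,s2,s3,s5}.
On input 0, block {s0,s4,s6,s7,s8} splits into {s6,s7,s8} and {s0,s4}.
Split {s1,s2,s3,s5} by δ(·,1) → {s1,s3,s5} and {s2}.
Refine {s0,s4} on symbol 1: members go to different blocks, giving {s0} and {s4}.
The partition is now stable with 6 blocks: {s6,s7,s8} | {s9,s10} | {s1,s3,s5} | {s0} | {s2} | {s4}.
s6 and s7 lie in the same block of the stable partition, so they are equivalent — no string distinguishes them.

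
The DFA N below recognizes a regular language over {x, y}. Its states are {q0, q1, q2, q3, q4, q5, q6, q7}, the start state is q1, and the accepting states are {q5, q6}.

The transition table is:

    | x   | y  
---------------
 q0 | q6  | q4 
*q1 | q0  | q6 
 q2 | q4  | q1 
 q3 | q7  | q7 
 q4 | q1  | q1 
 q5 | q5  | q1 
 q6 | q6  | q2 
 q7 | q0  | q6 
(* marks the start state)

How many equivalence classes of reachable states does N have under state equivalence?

5

First remove the unreachable states {q3,q5,q7}; 5 states remain.
Initial partition by acceptance: {q6} | {q0,q1,q2,q4}.
Refine {q0,q1,q2,q4} on symbol x: members go to different blocks, giving {q1,q2,q4} and {q0}.
Split {q1,q2,q4} by δ(·,x) → {q2,q4} and {q1}.
On input x, block {q2,q4} splits into {q2} and {q4}.
The partition is now stable with 5 blocks: {q6} | {q2} | {q0} | {q1} | {q4}.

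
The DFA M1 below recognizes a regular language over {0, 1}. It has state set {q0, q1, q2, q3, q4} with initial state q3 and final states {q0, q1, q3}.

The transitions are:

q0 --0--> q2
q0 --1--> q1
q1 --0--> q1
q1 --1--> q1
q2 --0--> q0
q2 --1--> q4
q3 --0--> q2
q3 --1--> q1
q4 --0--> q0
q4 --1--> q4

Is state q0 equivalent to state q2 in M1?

No

Every state is reachable, so we keep all 5.
P0 = {q0,q1,q3} | {q2,q4}.
On input 0, block {q0,q1,q3} splits into {q0,q3} and {q1}.
The partition is now stable with 3 blocks: {q0,q3} | {q2,q4} | {q1}.
q0 and q2 end up in different blocks, so they are distinguishable. For instance, the string 'ε' is accepted from only q0.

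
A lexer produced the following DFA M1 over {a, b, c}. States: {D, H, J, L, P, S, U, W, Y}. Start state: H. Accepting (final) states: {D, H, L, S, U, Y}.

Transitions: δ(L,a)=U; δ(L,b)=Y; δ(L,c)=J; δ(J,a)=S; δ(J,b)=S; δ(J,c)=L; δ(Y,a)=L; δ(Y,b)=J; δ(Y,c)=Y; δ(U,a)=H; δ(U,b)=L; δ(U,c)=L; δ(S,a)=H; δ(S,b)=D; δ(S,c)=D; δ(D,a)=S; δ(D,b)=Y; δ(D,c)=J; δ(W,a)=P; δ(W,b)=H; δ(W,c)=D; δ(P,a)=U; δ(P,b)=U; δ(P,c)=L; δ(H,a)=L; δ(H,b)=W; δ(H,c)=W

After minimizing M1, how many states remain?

6

Initial partition by acceptance: {D,H,L,S,U,Y} | {J,P,W}.
Split {D,H,L,S,U,Y} by δ(·,b) → {D,L,S,U} and {H,Y}.
Refine {D,L,S,U} on symbol a: members go to different blocks, giving {D,L} and {S,U}.
On input a, block {J,P,W} splits into {J,P} and {W}.
Refine {H,Y} on symbol b: members go to different blocks, giving {H} and {Y}.
No further refinement is possible. Final partition (6 blocks): {D,L} | {J,P} | {H} | {S,U} | {W} | {Y}.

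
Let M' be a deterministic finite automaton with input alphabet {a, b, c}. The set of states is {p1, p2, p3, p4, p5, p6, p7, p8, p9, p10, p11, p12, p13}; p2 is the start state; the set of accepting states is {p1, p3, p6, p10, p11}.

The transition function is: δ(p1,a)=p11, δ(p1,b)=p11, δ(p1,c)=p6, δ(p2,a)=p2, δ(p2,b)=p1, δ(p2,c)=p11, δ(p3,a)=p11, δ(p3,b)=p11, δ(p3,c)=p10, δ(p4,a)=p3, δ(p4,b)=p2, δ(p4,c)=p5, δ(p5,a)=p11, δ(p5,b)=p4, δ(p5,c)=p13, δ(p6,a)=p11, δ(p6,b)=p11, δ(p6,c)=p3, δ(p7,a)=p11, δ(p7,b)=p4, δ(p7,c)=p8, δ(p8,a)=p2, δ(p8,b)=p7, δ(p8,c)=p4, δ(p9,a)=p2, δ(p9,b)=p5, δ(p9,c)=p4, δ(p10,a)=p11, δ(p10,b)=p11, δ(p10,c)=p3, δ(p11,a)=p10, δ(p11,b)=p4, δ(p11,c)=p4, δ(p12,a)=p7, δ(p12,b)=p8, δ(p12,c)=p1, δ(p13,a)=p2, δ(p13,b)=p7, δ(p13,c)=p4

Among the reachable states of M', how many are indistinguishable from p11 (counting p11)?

First remove the unreachable states {p9,p12}; 11 states remain.
P0 = {p1,p3,p6,p10,p11} | {p2,p4,p5,p7,p8,p13}.
Split {p1,p3,p6,p10,p11} by δ(·,b) → {p1,p3,p6,p10} and {p11}.
Split {p2,p4,p5,p7,p8,p13} by δ(·,a) → {p2,p8,p13} and {p5,p7} and {p4}.
On input b, block {p2,p8,p13} splits into {p8,p13} and {p2}.
The partition is now stable with 6 blocks: {p1,p3,p6,p10} | {p8,p13} | {p11} | {p5,p7} | {p4} | {p2}.
The equivalence class containing p11 is {p11}, of size 1.

1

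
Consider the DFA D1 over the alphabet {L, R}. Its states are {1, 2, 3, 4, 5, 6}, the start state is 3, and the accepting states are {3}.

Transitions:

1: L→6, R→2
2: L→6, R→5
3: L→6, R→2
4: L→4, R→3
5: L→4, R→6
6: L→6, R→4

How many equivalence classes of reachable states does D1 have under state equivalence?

5

First remove the unreachable states {1}; 5 states remain.
P0 = {3} | {2,4,5,6}.
Split {2,4,5,6} by δ(·,R) → {2,5,6} and {4}.
Refine {2,5,6} on symbol L: members go to different blocks, giving {2,6} and {5}.
On input R, block {2,6} splits into {2} and {6}.
Stable partition: {3} | {2} | {4} | {5} | {6} — 5 equivalence classes.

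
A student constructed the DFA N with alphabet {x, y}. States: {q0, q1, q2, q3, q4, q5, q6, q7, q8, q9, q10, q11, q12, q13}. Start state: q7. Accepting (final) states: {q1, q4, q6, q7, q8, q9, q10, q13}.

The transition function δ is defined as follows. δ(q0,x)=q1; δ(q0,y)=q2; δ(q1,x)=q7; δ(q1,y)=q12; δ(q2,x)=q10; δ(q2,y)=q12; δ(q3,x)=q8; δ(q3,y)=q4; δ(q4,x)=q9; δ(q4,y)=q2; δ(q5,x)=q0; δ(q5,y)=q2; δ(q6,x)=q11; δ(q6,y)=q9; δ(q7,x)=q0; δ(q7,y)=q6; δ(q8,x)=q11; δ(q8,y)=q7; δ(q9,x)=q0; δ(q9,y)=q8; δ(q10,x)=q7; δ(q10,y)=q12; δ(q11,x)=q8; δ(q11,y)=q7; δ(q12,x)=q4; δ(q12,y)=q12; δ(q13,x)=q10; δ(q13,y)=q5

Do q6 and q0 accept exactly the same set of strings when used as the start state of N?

No

First remove the unreachable states {q3,q5,q13}; 11 states remain.
P0 = {q1,q4,q6,q7,q8,q9,q10} | {q0,q2,q11,q12}.
Refine {q1,q4,q6,q7,q8,q9,q10} on symbol x: members go to different blocks, giving {q6,q7,q8,q9} and {q1,q4,q10}.
Split {q0,q2,q11,q12} by δ(·,x) → {q0,q2,q12} and {q11}.
Refine {q6,q7,q8,q9} on symbol x: members go to different blocks, giving {q6,q8} and {q7,q9}.
No further refinement is possible. Final partition (5 blocks): {q6,q8} | {q0,q2,q12} | {q1,q4,q10} | {q11} | {q7,q9}.
q6 and q0 end up in different blocks, so they are distinguishable. For instance, the string 'ε' is accepted from only q6.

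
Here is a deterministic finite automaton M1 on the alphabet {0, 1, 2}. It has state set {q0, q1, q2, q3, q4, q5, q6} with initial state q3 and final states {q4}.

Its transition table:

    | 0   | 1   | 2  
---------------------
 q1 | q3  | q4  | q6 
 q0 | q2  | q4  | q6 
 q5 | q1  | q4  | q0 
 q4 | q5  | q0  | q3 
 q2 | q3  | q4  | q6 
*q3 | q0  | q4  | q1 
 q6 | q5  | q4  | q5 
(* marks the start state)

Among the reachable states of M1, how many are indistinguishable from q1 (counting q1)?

6

Start with accepting vs non-accepting: {q4} | {q0,q1,q2,q3,q5,q6}.
Stable partition: {q4} | {q0,q1,q2,q3,q5,q6} — 2 equivalence classes.
The equivalence class containing q1 is {q0,q1,q2,q3,q5,q6}, of size 6.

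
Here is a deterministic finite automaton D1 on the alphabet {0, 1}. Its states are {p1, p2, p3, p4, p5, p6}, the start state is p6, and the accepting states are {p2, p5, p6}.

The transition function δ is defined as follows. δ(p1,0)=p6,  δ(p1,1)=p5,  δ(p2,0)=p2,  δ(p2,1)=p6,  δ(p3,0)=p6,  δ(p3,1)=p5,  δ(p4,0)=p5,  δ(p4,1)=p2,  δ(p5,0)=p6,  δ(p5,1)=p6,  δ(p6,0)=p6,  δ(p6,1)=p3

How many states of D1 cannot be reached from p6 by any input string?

BFS from p6 reaches {p3, p5, p6}; the 3 state(s) p1, p2, p4 are never visited.

3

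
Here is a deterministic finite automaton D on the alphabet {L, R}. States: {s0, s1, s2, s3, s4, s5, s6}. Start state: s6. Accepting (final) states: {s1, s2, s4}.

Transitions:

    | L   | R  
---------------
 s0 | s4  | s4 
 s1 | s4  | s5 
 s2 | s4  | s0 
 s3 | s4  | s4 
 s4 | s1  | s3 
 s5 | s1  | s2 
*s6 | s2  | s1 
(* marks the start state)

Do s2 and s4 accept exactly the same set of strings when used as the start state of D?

All states are reachable from the start state.
P0 = {s1,s2,s4} | {s0,s3,s5,s6}.
Stable partition: {s1,s2,s4} | {s0,s3,s5,s6} — 2 equivalence classes.
s2 and s4 lie in the same block of the stable partition, so they are equivalent — no string distinguishes them.

Yes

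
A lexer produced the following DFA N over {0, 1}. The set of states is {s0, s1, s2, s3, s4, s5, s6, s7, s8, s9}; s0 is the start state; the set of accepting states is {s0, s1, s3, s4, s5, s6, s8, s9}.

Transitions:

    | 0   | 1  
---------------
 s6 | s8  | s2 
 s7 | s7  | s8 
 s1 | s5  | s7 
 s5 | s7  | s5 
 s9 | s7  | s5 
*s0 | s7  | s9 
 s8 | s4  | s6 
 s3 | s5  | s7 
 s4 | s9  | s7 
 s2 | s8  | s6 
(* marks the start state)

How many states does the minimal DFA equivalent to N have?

States {s1,s3} cannot be reached from the start state, so discard them.
Start with accepting vs non-accepting: {s0,s4,s5,s6,s8,s9} | {s2,s7}.
On input 0, block {s0,s4,s5,s6,s8,s9} splits into {s0,s5,s9} and {s4,s6,s8}.
On input 0, block {s2,s7} splits into {s2} and {s7}.
Split {s4,s6,s8} by δ(·,0) → {s6,s8} and {s4}.
Split {s6,s8} by δ(·,0) → {s6} and {s8}.
Stable partition: {s0,s5,s9} | {s2} | {s6} | {s7} | {s4} | {s8} — 6 equivalence classes.

6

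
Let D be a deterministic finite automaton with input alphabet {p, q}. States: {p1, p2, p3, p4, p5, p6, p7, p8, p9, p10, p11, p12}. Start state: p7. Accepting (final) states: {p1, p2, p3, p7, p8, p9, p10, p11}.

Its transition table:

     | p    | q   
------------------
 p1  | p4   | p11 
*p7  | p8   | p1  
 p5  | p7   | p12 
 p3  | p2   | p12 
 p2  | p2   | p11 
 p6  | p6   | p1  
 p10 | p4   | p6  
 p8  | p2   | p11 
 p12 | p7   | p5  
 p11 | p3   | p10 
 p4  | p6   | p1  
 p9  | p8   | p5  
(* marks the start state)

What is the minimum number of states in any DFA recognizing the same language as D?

States {p9} cannot be reached from the start state, so discard them.
Start with accepting vs non-accepting: {p1,p2,p3,p7,p8,p10,p11} | {p4,p5,p6,p12}.
On input p, block {p1,p2,p3,p7,p8,p10,p11} splits into {p2,p3,p7,p8,p11} and {p1,p10}.
Refine {p2,p3,p7,p8,p11} on symbol q: members go to different blocks, giving {p2,p8} and {p7,p11} and {p3}.
Split {p4,p5,p6,p12} by δ(·,p) → {p4,p6} and {p5,p12}.
Split {p1,p10} by δ(·,q) → {p1} and {p10}.
Split {p7,p11} by δ(·,p) → {p7} and {p11}.
Stable partition: {p2,p8} | {p4,p6} | {p1} | {p7} | {p3} | {p5,p12} | {p10} | {p11} — 8 equivalence classes.

8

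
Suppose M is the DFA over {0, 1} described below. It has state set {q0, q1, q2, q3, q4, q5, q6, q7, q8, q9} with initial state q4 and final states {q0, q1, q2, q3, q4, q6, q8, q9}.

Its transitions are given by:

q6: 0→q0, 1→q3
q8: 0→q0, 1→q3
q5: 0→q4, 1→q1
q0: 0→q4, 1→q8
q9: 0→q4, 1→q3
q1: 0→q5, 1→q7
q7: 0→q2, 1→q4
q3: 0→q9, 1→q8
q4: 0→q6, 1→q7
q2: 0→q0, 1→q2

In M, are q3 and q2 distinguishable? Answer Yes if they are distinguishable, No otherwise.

First remove the unreachable states {q1,q5}; 8 states remain.
Start with accepting vs non-accepting: {q0,q2,q3,q4,q6,q8,q9} | {q7}.
Split {q0,q2,q3,q4,q6,q8,q9} by δ(·,1) → {q0,q2,q3,q6,q8,q9} and {q4}.
Refine {q0,q2,q3,q6,q8,q9} on symbol 0: members go to different blocks, giving {q2,q3,q6,q8} and {q0,q9}.
The partition is now stable with 4 blocks: {q2,q3,q6,q8} | {q7} | {q4} | {q0,q9}.
q3 and q2 lie in the same block of the stable partition, so they are equivalent — no string distinguishes them.

No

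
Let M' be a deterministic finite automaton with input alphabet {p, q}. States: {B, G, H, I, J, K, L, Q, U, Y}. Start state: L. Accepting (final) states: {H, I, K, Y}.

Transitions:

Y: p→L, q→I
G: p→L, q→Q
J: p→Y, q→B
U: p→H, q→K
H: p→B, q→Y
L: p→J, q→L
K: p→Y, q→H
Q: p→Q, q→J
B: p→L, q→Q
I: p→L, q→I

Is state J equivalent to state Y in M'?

No

First remove the unreachable states {G,H,K,U}; 6 states remain.
P0 = {I,Y} | {B,J,L,Q}.
On input p, block {B,J,L,Q} splits into {B,L,Q} and {J}.
Split {B,L,Q} by δ(·,p) → {B,Q} and {L}.
Split {B,Q} by δ(·,p) → {Q} and {B}.
Stable partition: {I,Y} | {Q} | {J} | {L} | {B} — 5 equivalence classes.
J and Y end up in different blocks, so they are distinguishable. For instance, the string 'ε' is accepted from only Y.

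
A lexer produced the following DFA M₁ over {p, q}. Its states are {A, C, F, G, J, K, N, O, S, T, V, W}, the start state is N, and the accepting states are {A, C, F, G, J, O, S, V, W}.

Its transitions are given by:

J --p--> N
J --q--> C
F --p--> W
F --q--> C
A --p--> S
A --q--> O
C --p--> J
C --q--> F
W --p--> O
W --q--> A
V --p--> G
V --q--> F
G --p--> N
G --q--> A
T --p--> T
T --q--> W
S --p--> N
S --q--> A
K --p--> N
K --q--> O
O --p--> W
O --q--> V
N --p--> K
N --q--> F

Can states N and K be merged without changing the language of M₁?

Reachable states from the start: {A,C,F,G,J,K,N,O,S,V,W}. Unreachable: {T} — drop them.
Initial partition by acceptance: {A,C,F,G,J,O,S,V,W} | {K,N}.
Split {A,C,F,G,J,O,S,V,W} by δ(·,p) → {A,C,F,O,V,W} and {G,J,S}.
Refine {A,C,F,O,V,W} on symbol p: members go to different blocks, giving {F,O,W} and {A,C,V}.
The partition is now stable with 4 blocks: {F,O,W} | {K,N} | {G,J,S} | {A,C,V}.
N and K lie in the same block of the stable partition, so they are equivalent — no string distinguishes them.

Yes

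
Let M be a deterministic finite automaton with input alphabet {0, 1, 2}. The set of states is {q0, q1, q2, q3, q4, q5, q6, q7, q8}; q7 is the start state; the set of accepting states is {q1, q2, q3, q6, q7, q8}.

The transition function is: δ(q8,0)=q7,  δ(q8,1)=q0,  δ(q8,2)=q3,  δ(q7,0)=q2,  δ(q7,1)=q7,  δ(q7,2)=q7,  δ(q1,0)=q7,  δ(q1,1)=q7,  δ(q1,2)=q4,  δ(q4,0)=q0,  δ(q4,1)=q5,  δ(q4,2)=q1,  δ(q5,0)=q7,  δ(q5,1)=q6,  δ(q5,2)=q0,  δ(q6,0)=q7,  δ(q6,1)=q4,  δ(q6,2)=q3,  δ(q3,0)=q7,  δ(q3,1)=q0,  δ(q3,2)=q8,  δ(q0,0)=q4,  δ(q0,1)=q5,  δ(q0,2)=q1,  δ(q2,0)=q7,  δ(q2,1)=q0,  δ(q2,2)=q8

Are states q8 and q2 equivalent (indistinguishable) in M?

Yes

Every state is reachable, so we keep all 9.
Start with accepting vs non-accepting: {q1,q2,q3,q6,q7,q8} | {q0,q4,q5}.
Refine {q1,q2,q3,q6,q7,q8} on symbol 1: members go to different blocks, giving {q2,q3,q6,q8} and {q1,q7}.
On input 0, block {q0,q4,q5} splits into {q0,q4} and {q5}.
Split {q1,q7} by δ(·,0) → {q1} and {q7}.
The partition is now stable with 5 blocks: {q2,q3,q6,q8} | {q0,q4} | {q1} | {q5} | {q7}.
q8 and q2 lie in the same block of the stable partition, so they are equivalent — no string distinguishes them.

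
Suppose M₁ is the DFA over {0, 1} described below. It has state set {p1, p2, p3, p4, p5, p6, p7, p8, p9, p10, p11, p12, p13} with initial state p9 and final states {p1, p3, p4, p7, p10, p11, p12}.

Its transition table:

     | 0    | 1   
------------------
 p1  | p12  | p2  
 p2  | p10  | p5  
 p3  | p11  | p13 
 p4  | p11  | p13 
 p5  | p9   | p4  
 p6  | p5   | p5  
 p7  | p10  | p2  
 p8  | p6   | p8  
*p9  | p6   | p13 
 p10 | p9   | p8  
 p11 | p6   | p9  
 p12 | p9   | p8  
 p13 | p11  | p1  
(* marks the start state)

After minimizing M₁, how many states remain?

10

First remove the unreachable states {p3,p7}; 11 states remain.
P0 = {p1,p4,p10,p11,p12} | {p2,p5,p6,p8,p9,p13}.
Refine {p1,p4,p10,p11,p12} on symbol 0: members go to different blocks, giving {p10,p11,p12} and {p1,p4}.
On input 0, block {p2,p5,p6,p8,p9,p13} splits into {p5,p6,p8,p9} and {p2,p13}.
Split {p5,p6,p8,p9} by δ(·,1) → {p6,p8} and {p5} and {p9}.
Refine {p10,p11,p12} on symbol 0: members go to different blocks, giving {p10,p12} and {p11}.
Refine {p6,p8} on symbol 0: members go to different blocks, giving {p6} and {p8}.
Refine {p1,p4} on symbol 0: members go to different blocks, giving {p1} and {p4}.
Refine {p2,p13} on symbol 0: members go to different blocks, giving {p2} and {p13}.
Stable partition: {p10,p12} | {p6} | {p1} | {p2} | {p5} | {p9} | {p11} | {p8} | {p4} | {p13} — 10 equivalence classes.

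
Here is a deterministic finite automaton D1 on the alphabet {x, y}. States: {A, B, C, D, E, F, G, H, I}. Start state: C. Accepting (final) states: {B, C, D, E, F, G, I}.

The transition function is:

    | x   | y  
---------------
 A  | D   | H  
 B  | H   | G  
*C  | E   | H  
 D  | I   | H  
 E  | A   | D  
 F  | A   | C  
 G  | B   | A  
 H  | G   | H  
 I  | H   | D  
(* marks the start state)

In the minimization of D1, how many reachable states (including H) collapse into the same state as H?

States {F} cannot be reached from the start state, so discard them.
P0 = {B,C,D,E,G,I} | {A,H}.
On input x, block {B,C,D,E,G,I} splits into {B,E,I} and {C,D,G}.
No further refinement is possible. Final partition (3 blocks): {B,E,I} | {A,H} | {C,D,G}.
State H belongs to the block {A,H}, which has 2 states.

2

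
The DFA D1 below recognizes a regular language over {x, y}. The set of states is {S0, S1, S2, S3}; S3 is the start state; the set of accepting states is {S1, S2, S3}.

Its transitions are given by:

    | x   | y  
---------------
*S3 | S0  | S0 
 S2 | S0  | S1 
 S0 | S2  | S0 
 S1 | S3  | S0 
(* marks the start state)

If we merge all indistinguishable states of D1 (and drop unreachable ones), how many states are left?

4

Initial partition by acceptance: {S1,S2,S3} | {S0}.
On input x, block {S1,S2,S3} splits into {S2,S3} and {S1}.
On input y, block {S2,S3} splits into {S2} and {S3}.
No further refinement is possible. Final partition (4 blocks): {S2} | {S0} | {S1} | {S3}.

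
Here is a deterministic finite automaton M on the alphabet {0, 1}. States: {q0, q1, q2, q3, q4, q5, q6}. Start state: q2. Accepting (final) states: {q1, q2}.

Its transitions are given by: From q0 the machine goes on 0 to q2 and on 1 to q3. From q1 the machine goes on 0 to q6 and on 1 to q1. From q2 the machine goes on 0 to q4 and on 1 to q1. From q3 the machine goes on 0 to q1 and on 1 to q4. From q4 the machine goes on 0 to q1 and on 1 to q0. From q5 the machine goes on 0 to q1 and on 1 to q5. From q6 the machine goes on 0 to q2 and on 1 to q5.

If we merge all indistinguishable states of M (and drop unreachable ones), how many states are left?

Every state is reachable, so we keep all 7.
P0 = {q1,q2} | {q0,q3,q4,q5,q6}.
Stable partition: {q1,q2} | {q0,q3,q4,q5,q6} — 2 equivalence classes.

2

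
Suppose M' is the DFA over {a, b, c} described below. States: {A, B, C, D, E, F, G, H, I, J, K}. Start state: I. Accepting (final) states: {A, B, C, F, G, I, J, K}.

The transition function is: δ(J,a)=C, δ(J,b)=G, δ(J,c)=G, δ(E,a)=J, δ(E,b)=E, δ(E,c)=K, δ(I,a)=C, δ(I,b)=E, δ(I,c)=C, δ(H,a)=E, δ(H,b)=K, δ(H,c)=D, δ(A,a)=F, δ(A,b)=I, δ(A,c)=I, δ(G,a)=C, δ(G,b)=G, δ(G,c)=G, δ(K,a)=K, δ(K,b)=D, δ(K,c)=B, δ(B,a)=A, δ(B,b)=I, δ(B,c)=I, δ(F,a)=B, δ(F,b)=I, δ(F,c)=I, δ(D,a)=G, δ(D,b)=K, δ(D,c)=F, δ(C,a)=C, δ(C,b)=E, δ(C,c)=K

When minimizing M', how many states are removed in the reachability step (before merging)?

No path from I leads to H; the other 10 states are all reachable.

1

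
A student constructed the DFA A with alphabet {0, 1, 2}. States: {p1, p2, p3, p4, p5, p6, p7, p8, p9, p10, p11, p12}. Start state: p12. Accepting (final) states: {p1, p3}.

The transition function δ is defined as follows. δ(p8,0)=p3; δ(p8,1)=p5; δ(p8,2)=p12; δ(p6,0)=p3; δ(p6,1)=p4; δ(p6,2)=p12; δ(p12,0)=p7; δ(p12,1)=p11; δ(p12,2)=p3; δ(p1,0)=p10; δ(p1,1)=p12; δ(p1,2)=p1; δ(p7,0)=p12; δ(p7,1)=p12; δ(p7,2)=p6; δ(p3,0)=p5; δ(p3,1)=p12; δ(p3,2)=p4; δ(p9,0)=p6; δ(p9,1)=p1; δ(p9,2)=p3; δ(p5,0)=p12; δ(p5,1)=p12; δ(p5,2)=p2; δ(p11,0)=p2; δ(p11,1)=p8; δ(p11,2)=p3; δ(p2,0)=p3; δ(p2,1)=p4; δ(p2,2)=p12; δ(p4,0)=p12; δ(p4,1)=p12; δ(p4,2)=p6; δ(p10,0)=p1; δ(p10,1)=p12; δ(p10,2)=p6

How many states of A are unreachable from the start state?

Starting at p12 and following transitions, the reachable set is {p2, p3, p4, p5, p6, p7, p8, p11, p12}. That leaves p1, p9, p10 unreachable — 3 in total.

3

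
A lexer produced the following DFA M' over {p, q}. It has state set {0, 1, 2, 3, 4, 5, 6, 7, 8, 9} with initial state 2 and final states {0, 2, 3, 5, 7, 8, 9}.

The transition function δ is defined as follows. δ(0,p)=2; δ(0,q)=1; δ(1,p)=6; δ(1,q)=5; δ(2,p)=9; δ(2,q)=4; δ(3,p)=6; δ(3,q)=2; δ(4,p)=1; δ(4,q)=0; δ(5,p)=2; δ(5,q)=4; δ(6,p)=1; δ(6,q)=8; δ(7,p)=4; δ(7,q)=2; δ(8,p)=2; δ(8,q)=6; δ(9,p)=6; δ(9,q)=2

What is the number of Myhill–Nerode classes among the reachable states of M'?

4

First remove the unreachable states {3,7}; 8 states remain.
Initial partition by acceptance: {0,2,5,8,9} | {1,4,6}.
On input p, block {0,2,5,8,9} splits into {0,2,5,8} and {9}.
Refine {0,2,5,8} on symbol p: members go to different blocks, giving {0,5,8} and {2}.
Stable partition: {0,5,8} | {1,4,6} | {9} | {2} — 4 equivalence classes.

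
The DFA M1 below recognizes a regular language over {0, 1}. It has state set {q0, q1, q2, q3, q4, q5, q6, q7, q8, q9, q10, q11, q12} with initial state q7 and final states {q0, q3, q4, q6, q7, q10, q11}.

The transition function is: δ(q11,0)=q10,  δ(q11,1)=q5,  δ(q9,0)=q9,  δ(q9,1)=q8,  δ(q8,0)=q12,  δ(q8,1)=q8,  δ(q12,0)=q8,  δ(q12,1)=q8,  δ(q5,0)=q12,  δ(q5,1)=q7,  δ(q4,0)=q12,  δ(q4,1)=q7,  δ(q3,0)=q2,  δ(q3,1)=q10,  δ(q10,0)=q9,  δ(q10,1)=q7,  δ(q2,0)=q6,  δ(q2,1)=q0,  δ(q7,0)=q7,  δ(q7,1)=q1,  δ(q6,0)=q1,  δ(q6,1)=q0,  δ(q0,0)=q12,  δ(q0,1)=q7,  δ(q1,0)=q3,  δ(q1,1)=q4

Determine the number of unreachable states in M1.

Starting at q7 and following transitions, the reachable set is {q0, q1, q2, q3, q4, q6, q7, q8, q9, q10, q12}. That leaves q5, q11 unreachable — 2 in total.

2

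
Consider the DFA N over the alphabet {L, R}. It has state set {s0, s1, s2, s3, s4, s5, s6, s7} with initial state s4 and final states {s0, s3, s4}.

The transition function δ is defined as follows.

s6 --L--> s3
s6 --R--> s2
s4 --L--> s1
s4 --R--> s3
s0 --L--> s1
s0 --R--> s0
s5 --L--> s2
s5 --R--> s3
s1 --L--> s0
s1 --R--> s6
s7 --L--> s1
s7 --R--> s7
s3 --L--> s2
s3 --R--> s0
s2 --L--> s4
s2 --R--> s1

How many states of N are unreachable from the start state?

Starting at s4 and following transitions, the reachable set is {s0, s1, s2, s3, s4, s6}. That leaves s5, s7 unreachable — 2 in total.

2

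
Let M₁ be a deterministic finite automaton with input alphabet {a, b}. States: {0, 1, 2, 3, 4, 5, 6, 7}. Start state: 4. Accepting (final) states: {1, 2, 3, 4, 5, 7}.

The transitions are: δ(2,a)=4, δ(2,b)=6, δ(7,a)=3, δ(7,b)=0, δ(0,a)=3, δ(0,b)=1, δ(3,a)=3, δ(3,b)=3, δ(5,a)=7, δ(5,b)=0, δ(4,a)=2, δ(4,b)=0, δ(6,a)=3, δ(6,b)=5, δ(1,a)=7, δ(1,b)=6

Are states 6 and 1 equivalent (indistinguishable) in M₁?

All states are reachable from the start state.
Initial partition by acceptance: {1,2,3,4,5,7} | {0,6}.
Refine {1,2,3,4,5,7} on symbol b: members go to different blocks, giving {1,2,4,5,7} and {3}.
On input a, block {1,2,4,5,7} splits into {1,2,4,5} and {7}.
Refine {1,2,4,5} on symbol a: members go to different blocks, giving {1,5} and {2,4}.
No further refinement is possible. Final partition (5 blocks): {1,5} | {0,6} | {3} | {7} | {2,4}.
6 and 1 end up in different blocks, so they are distinguishable. For instance, the string 'ε' is accepted from only 1.

No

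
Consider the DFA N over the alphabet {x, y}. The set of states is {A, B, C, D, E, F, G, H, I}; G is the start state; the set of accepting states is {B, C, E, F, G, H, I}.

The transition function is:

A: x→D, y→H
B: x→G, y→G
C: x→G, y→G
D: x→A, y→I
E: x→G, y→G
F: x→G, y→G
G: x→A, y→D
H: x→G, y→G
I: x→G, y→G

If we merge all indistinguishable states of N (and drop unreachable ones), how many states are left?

Reachable states from the start: {A,D,G,H,I}. Unreachable: {B,C,E,F} — drop them.
Start with accepting vs non-accepting: {G,H,I} | {A,D}.
Refine {G,H,I} on symbol x: members go to different blocks, giving {H,I} and {G}.
Stable partition: {H,I} | {A,D} | {G} — 3 equivalence classes.

3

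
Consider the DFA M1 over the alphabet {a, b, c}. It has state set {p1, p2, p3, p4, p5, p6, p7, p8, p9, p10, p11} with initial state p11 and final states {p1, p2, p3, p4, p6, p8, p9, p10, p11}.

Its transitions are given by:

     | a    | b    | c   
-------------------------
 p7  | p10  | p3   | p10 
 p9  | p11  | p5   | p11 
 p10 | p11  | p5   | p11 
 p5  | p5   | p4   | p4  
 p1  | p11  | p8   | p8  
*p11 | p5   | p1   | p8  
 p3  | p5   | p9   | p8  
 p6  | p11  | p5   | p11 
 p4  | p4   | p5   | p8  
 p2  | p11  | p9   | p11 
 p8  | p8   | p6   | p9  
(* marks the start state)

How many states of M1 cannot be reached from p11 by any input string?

4

BFS from p11 reaches {p1, p4, p5, p6, p8, p9, p11}; the 4 state(s) p2, p3, p7, p10 are never visited.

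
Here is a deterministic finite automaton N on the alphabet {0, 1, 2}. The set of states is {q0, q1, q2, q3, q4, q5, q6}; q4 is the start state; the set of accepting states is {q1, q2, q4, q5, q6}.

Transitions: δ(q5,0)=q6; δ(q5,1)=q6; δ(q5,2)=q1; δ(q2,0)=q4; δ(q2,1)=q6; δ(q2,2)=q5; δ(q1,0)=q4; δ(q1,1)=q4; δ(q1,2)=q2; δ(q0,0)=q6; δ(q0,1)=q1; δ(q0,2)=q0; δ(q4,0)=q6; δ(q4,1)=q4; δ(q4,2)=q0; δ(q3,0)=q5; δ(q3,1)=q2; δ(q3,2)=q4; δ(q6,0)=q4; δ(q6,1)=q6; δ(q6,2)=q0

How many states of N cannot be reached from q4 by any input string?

No path from q4 leads to q3; the other 6 states are all reachable.

1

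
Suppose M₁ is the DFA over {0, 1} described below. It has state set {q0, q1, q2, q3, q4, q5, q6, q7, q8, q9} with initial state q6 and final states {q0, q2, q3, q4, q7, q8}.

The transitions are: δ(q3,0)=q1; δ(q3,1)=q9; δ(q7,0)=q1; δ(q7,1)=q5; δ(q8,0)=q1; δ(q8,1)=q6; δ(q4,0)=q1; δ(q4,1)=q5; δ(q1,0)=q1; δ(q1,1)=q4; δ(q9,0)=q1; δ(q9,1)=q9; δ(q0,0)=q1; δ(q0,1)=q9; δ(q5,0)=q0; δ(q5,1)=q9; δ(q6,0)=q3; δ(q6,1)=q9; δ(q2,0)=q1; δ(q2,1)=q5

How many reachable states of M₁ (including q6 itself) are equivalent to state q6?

2

States {q2,q7,q8} cannot be reached from the start state, so discard them.
Initial partition by acceptance: {q0,q3,q4} | {q1,q5,q6,q9}.
Split {q1,q5,q6,q9} by δ(·,0) → {q1,q9} and {q5,q6}.
On input 1, block {q0,q3,q4} splits into {q0,q3} and {q4}.
Refine {q1,q9} on symbol 1: members go to different blocks, giving {q1} and {q9}.
The partition is now stable with 5 blocks: {q0,q3} | {q1} | {q5,q6} | {q4} | {q9}.
The equivalence class containing q6 is {q5,q6}, of size 2.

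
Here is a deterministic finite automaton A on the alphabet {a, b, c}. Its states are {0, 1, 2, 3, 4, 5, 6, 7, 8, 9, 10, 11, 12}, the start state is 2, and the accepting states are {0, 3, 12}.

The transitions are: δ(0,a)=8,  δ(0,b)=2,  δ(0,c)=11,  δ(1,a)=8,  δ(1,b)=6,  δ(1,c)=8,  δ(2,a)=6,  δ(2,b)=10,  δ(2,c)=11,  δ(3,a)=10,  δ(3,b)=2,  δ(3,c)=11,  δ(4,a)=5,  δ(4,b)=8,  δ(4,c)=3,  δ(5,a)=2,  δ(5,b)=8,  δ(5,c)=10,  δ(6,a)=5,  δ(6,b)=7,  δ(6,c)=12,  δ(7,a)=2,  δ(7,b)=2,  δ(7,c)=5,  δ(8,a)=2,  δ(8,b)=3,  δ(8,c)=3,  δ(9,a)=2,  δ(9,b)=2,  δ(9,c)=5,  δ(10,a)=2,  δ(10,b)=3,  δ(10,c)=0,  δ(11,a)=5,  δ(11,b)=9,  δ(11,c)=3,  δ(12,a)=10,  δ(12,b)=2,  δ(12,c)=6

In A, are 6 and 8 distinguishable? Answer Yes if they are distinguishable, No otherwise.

States {1,4} cannot be reached from the start state, so discard them.
Start with accepting vs non-accepting: {0,3,12} | {2,5,6,7,8,9,10,11}.
On input b, block {2,5,6,7,8,9,10,11} splits into {2,5,6,7,9,11} and {8,10}.
On input b, block {2,5,6,7,9,11} splits into {6,7,9,11} and {2,5}.
Split {6,7,9,11} by δ(·,b) → {6,11} and {7,9}.
Refine {2,5} on symbol a: members go to different blocks, giving {2} and {5}.
The partition is now stable with 6 blocks: {0,3,12} | {6,11} | {8,10} | {2} | {7,9} | {5}.
6 and 8 end up in different blocks, so they are distinguishable. For instance, the string 'b' is accepted from only 8.

Yes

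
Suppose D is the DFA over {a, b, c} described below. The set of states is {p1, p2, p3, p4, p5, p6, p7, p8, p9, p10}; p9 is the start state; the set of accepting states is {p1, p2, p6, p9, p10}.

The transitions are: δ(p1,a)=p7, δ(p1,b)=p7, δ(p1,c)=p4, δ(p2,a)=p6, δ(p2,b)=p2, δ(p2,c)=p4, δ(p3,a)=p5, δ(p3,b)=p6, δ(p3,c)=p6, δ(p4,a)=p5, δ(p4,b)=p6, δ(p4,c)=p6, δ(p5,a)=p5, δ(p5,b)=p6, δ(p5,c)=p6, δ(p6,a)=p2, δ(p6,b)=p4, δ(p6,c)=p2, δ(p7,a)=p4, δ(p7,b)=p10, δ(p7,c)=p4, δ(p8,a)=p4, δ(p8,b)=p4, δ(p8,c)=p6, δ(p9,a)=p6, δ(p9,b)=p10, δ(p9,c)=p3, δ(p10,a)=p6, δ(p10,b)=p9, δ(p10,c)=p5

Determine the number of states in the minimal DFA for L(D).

States {p1,p7,p8} cannot be reached from the start state, so discard them.
Initial partition by acceptance: {p2,p6,p9,p10} | {p3,p4,p5}.
Refine {p2,p6,p9,p10} on symbol b: members go to different blocks, giving {p2,p9,p10} and {p6}.
Stable partition: {p2,p9,p10} | {p3,p4,p5} | {p6} — 3 equivalence classes.

3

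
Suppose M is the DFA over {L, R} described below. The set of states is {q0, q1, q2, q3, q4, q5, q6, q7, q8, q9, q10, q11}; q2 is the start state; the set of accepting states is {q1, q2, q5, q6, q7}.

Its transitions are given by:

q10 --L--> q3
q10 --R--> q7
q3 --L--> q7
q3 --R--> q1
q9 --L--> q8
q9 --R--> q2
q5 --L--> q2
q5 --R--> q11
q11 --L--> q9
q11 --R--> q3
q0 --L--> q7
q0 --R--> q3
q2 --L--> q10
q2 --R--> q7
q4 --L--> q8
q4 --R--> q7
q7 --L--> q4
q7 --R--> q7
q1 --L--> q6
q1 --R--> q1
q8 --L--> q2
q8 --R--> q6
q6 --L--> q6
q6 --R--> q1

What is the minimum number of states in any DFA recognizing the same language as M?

4

States {q0,q5,q9,q11} cannot be reached from the start state, so discard them.
Initial partition by acceptance: {q1,q2,q6,q7} | {q3,q4,q8,q10}.
Split {q1,q2,q6,q7} by δ(·,L) → {q1,q6} and {q2,q7}.
On input L, block {q3,q4,q8,q10} splits into {q3,q8} and {q4,q10}.
The partition is now stable with 4 blocks: {q1,q6} | {q3,q8} | {q2,q7} | {q4,q10}.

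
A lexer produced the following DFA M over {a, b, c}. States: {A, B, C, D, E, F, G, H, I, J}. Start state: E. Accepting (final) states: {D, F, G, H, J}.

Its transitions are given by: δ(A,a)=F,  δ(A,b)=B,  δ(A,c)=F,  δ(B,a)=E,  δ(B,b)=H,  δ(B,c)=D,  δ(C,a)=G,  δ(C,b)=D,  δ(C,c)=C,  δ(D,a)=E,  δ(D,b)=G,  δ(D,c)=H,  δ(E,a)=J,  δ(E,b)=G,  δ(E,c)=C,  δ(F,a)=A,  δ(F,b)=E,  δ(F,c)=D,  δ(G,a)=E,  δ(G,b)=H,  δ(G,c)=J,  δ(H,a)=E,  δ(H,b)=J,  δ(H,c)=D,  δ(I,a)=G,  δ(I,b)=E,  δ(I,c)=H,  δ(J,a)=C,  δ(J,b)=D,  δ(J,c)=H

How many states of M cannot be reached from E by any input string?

Starting at E and following transitions, the reachable set is {C, D, E, G, H, J}. That leaves A, B, F, I unreachable — 4 in total.

4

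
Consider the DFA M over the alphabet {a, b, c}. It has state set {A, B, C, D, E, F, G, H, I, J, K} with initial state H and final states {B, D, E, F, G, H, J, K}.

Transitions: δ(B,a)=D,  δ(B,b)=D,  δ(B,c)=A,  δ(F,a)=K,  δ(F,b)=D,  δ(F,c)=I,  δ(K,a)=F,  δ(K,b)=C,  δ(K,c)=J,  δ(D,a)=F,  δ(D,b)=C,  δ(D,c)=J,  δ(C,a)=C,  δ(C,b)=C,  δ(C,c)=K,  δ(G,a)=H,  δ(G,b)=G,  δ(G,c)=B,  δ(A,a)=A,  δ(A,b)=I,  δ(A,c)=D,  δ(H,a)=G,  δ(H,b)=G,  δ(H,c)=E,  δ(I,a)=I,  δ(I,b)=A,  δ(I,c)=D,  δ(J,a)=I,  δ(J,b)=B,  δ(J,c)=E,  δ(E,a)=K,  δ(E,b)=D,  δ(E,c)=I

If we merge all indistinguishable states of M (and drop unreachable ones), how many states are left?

Initial partition by acceptance: {B,D,E,F,G,H,J,K} | {A,C,I}.
On input a, block {B,D,E,F,G,H,J,K} splits into {B,D,E,F,G,H,K} and {J}.
Split {B,D,E,F,G,H,K} by δ(·,b) → {B,E,F,G,H} and {D,K}.
Refine {B,E,F,G,H} on symbol a: members go to different blocks, giving {B,E,F} and {G,H}.
The partition is now stable with 5 blocks: {B,E,F} | {A,C,I} | {J} | {D,K} | {G,H}.

5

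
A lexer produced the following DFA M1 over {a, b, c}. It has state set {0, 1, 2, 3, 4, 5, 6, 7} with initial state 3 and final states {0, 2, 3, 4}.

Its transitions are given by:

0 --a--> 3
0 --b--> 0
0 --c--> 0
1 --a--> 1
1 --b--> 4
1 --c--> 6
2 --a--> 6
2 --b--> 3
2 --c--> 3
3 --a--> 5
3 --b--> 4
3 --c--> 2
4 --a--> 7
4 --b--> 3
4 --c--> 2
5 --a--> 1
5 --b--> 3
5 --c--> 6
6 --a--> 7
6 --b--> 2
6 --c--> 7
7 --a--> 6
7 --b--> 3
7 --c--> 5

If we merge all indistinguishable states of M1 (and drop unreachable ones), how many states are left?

Reachable states from the start: {1,2,3,4,5,6,7}. Unreachable: {0} — drop them.
Start with accepting vs non-accepting: {2,3,4} | {1,5,6,7}.
The partition is now stable with 2 blocks: {2,3,4} | {1,5,6,7}.

2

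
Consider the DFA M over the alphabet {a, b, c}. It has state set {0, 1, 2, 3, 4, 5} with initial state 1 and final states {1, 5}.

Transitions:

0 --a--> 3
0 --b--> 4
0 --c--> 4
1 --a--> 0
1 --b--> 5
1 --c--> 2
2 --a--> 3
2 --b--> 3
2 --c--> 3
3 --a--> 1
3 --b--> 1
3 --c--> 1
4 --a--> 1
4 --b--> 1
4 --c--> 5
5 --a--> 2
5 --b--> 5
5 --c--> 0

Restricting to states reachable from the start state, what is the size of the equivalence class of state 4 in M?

Start with accepting vs non-accepting: {1,5} | {0,2,3,4}.
Refine {0,2,3,4} on symbol a: members go to different blocks, giving {0,2} and {3,4}.
No further refinement is possible. Final partition (3 blocks): {1,5} | {0,2} | {3,4}.
The equivalence class containing 4 is {3,4}, of size 2.

2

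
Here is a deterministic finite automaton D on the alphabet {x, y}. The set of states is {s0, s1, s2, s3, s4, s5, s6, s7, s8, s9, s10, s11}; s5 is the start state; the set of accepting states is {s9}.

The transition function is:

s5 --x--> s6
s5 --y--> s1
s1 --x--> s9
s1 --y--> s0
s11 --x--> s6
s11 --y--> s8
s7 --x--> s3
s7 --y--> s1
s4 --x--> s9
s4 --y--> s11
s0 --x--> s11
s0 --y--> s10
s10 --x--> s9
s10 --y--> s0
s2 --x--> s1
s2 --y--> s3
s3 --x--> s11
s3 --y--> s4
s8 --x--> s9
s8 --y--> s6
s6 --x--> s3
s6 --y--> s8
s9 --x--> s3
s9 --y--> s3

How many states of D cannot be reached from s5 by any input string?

2

BFS from s5 reaches {s0, s1, s3, s4, s5, s6, s8, s9, s10, s11}; the 2 state(s) s2, s7 are never visited.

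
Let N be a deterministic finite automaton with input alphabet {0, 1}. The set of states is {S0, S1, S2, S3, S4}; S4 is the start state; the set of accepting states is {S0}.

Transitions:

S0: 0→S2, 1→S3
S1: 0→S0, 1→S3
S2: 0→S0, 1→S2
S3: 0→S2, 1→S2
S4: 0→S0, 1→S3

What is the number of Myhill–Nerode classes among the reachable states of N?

States {S1} cannot be reached from the start state, so discard them.
P0 = {S0} | {S2,S3,S4}.
On input 0, block {S2,S3,S4} splits into {S2,S4} and {S3}.
Split {S2,S4} by δ(·,1) → {S2} and {S4}.
The partition is now stable with 4 blocks: {S0} | {S2} | {S3} | {S4}.

4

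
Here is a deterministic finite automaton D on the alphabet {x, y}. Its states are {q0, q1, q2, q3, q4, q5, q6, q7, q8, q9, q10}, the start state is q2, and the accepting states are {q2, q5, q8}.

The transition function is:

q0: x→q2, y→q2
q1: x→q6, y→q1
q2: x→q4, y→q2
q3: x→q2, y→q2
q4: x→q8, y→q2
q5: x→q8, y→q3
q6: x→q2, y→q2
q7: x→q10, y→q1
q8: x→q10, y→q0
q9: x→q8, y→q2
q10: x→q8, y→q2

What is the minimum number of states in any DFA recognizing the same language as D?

Reachable states from the start: {q0,q2,q4,q8,q10}. Unreachable: {q1,q3,q5,q6,q7,q9} — drop them.
Initial partition by acceptance: {q2,q8} | {q0,q4,q10}.
Refine {q2,q8} on symbol y: members go to different blocks, giving {q2} and {q8}.
Split {q0,q4,q10} by δ(·,x) → {q4,q10} and {q0}.
No further refinement is possible. Final partition (4 blocks): {q2} | {q4,q10} | {q8} | {q0}.

4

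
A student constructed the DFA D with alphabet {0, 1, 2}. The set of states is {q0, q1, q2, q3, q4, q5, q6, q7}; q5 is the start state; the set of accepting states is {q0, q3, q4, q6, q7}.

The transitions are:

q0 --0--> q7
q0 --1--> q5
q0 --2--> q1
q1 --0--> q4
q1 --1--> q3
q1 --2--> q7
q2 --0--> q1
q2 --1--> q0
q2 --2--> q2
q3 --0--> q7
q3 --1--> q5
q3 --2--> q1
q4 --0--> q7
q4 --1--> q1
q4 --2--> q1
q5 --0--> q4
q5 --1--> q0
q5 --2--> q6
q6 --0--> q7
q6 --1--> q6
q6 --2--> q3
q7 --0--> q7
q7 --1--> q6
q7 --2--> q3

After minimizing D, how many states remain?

States {q2} cannot be reached from the start state, so discard them.
P0 = {q0,q3,q4,q6,q7} | {q1,q5}.
Split {q0,q3,q4,q6,q7} by δ(·,1) → {q0,q3,q4} and {q6,q7}.
Stable partition: {q0,q3,q4} | {q1,q5} | {q6,q7} — 3 equivalence classes.

3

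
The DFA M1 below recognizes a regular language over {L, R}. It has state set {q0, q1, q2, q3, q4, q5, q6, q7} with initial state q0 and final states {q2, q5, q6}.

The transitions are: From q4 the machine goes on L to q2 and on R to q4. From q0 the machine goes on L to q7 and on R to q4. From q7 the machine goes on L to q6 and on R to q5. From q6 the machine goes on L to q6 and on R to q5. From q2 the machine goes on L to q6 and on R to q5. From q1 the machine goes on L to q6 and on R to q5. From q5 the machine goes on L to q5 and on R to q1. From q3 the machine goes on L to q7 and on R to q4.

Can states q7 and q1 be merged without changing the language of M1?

States {q3} cannot be reached from the start state, so discard them.
Start with accepting vs non-accepting: {q2,q5,q6} | {q0,q1,q4,q7}.
On input R, block {q2,q5,q6} splits into {q2,q6} and {q5}.
Split {q0,q1,q4,q7} by δ(·,L) → {q1,q4,q7} and {q0}.
Refine {q1,q4,q7} on symbol R: members go to different blocks, giving {q1,q7} and {q4}.
The partition is now stable with 5 blocks: {q2,q6} | {q1,q7} | {q5} | {q0} | {q4}.
q7 and q1 lie in the same block of the stable partition, so they are equivalent — no string distinguishes them.

Yes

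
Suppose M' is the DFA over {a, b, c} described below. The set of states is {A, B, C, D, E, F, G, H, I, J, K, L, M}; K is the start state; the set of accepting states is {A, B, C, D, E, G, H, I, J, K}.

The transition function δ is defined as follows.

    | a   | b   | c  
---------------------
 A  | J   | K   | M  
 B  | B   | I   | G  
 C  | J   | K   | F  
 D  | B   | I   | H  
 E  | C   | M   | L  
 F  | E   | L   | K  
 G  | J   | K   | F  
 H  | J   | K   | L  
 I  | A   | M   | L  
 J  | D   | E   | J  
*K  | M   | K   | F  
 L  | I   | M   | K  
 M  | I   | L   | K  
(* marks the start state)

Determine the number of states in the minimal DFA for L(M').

All states are reachable from the start state.
Start with accepting vs non-accepting: {A,B,C,D,E,G,H,I,J,K} | {F,L,M}.
Split {A,B,C,D,E,G,H,I,J,K} by δ(·,a) → {A,B,C,D,E,G,H,I,J} and {K}.
Split {A,B,C,D,E,G,H,I,J} by δ(·,b) → {A,C,G,H} and {B,D,J} and {E,I}.
Refine {B,D,J} on symbol c: members go to different blocks, giving {B,D} and {J}.
No further refinement is possible. Final partition (6 blocks): {A,C,G,H} | {F,L,M} | {K} | {B,D} | {E,I} | {J}.

6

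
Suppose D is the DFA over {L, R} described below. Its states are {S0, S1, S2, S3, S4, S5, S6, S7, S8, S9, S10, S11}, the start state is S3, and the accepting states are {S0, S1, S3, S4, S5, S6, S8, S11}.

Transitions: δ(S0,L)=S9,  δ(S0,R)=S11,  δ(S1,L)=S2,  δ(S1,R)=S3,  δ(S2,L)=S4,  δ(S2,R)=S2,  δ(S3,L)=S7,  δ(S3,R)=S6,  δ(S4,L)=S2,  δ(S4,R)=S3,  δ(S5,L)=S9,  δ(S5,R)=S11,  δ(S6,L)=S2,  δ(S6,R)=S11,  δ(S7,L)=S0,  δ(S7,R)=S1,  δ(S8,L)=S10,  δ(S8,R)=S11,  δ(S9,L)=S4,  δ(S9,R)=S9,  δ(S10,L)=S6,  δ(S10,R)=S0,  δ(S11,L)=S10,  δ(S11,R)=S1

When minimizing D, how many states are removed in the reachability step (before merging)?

2

No path from S3 leads to S5, S8; the other 10 states are all reachable.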